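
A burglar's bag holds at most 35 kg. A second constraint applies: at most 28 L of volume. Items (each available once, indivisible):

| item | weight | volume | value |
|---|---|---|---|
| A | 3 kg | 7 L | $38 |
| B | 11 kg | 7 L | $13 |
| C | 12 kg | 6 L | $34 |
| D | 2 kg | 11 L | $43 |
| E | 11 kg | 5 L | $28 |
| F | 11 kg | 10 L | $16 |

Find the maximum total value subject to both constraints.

$115

Feasible sets respecting both limits:
- A+C+D: weight 17, volume 24, value 115
- A+D+E: weight 16, volume 23, value 109
- C+D+E: weight 25, volume 22, value 105
- A+C+E: weight 26, volume 18, value 100
Best: $115.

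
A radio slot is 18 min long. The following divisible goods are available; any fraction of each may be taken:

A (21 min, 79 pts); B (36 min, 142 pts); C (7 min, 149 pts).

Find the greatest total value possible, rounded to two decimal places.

192.39

Take in order of value per unit:
- C (149/7 per unit): all 7 → value 149, running total 149.00
- B (142/36 per unit): 11 of 36 → value 11×142/36 = 43.3889, running total 192.39
Total 192.39.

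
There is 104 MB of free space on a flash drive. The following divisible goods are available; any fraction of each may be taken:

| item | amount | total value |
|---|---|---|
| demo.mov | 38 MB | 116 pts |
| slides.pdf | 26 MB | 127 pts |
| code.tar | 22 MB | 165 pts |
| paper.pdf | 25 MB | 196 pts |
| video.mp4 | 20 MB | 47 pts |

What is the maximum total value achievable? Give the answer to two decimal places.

582.63

Take in order of value per unit:
- paper.pdf (196/25 per unit): all 25 → value 196, running total 196.00
- code.tar (165/22 per unit): all 22 → value 165, running total 361.00
- slides.pdf (127/26 per unit): all 26 → value 127, running total 488.00
- demo.mov (116/38 per unit): 31 of 38 → value 31×116/38 = 94.6316, running total 582.63
Total 582.63.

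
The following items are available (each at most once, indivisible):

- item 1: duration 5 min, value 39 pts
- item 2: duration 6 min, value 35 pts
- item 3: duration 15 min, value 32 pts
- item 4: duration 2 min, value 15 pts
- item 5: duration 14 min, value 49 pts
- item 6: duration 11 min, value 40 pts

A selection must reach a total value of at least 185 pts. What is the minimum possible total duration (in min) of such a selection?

51

Subsets with value ≥ 185, sorted by total duration:
- item 1+item 2+item 3+item 5+item 6: duration 51, value 195
- item 1+item 2+item 3+item 4+item 5+item 6: duration 53, value 210
Minimum duration: 51 min.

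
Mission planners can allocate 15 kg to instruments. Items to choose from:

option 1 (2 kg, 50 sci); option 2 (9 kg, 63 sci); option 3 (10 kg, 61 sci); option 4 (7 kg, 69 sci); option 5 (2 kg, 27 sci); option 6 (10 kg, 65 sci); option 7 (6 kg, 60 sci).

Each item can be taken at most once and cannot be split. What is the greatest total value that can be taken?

Check high-value combinations within 15 kg:
- option 1+option 4+option 7: mass 2+7+6=15, value 50+69+60=179
- option 4+option 5+option 7: mass 7+2+6=15, value 69+27+60=156
- option 1+option 4+option 5: mass 2+7+2=11, value 50+69+27=146
Best: 179 sci.

179 sci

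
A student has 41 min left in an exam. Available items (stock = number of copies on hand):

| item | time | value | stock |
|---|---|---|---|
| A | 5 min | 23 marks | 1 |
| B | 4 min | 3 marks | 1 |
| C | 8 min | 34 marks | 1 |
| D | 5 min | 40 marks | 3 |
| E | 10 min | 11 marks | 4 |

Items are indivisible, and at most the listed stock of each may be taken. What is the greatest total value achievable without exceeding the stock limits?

Best selections within time 41 and stock limits:
- 1×A + 1×C + 3×D + 1×E: time 38, value 188
- 1×A + 1×B + 1×C + 3×D: time 32, value 180
- 1×A + 1×C + 3×D: time 28, value 177
- 1×B + 1×C + 3×D + 1×E: time 37, value 168
Best: 188 marks.

188 marks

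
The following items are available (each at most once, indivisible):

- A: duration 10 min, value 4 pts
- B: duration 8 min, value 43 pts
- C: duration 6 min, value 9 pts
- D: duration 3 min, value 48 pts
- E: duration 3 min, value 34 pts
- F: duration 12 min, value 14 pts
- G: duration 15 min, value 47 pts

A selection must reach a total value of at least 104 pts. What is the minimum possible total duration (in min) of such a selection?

14

Subsets with value ≥ 104, sorted by total duration:
- B+D+E: duration 14, value 125
- B+C+D+E: duration 20, value 134
- D+E+G: duration 21, value 129
- B+D+F: duration 23, value 105
Minimum duration: 14 min.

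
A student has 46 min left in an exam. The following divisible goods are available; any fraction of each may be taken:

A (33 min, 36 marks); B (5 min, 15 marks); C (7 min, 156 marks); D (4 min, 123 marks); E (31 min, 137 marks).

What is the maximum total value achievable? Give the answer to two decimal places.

428.00

Take in order of value per unit:
- D (123/4 per unit): all 4 → value 123, running total 123.00
- C (156/7 per unit): all 7 → value 156, running total 279.00
- E (137/31 per unit): all 31 → value 137, running total 416.00
- B (15/5 per unit): 4 of 5 → value 4×15/5 = 12.0000, running total 428.00
Total 428.00.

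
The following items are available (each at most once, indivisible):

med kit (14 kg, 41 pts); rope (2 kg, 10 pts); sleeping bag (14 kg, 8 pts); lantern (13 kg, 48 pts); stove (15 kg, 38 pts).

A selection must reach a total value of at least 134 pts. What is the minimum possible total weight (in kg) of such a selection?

44

Subsets with value ≥ 134, sorted by total weight:
- med kit+rope+lantern+stove: weight 44, value 137
- med kit+sleeping bag+lantern+stove: weight 56, value 135
- med kit+rope+sleeping bag+lantern+stove: weight 58, value 145
Minimum weight: 44 kg.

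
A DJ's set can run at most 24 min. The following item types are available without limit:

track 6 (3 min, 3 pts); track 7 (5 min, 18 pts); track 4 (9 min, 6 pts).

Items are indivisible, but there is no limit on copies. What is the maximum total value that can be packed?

75 pts

Best value-per-unit is track 7 at 18/5; filling with it alone gives 4×18 = 72.
Optimal mix: 1×track 6 + 4×track 7 → duration 23, value 75.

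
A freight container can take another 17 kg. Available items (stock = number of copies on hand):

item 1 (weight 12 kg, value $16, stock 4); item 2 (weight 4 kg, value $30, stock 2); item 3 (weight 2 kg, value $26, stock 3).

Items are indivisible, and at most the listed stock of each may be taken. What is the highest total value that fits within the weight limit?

Top feasible selections:
- 2×item 2 + 3×item 3: weight 14, value 138
- 2×item 2 + 2×item 3: weight 12, value 112
- 1×item 2 + 3×item 3: weight 10, value 108
Best: $138.

$138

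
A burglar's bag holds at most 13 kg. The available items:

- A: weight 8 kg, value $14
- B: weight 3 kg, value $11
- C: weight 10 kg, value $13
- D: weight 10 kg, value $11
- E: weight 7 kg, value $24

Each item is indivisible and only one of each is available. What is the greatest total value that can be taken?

Check high-value combinations within 13 kg:
- B+E: weight 3+7=10, value 11+24=35
- A+B: weight 8+3=11, value 14+11=25
- E: weight 7, value 24
- B+C: weight 3+10=13, value 11+13=24
Best: $35.

$35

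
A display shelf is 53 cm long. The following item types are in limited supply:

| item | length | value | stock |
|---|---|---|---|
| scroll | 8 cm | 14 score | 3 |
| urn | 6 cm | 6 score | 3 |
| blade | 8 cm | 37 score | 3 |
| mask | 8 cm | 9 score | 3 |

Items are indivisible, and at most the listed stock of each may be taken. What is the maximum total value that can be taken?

Top feasible selections:
- 3×scroll + 3×blade: length 48, value 153
- 2×scroll + 2×urn + 3×blade: length 52, value 151
- 2×scroll + 3×blade + 1×mask: length 48, value 148
- 1×scroll + 2×urn + 3×blade + 1×mask: length 52, value 146
Best: 153 score.

153 score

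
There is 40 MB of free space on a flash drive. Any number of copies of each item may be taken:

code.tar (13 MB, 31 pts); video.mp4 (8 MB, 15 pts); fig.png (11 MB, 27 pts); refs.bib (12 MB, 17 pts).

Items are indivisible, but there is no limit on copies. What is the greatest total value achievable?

Best value-per-unit is fig.png at 27/11; filling with it alone gives 3×27 = 81.
Optimal mix: 3×code.tar → size 39, value 93.

93 pts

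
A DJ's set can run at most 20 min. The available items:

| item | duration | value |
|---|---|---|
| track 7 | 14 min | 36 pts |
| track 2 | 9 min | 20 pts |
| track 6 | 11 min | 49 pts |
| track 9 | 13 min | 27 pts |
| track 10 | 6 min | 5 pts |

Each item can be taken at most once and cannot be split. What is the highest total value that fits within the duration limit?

69 pts

This is a 0/1 knapsack; check combinations near the capacity.
- track 2+track 6: duration 9+11=20, value 20+49=69
- track 6+track 10: duration 11+6=17, value 49+5=54
- track 6: duration 11, value 49
- track 7+track 10: duration 14+6=20, value 36+5=41
Best: 69 pts.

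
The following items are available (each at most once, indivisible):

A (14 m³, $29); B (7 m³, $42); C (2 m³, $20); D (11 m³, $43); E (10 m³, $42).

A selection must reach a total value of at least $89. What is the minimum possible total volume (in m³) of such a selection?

19

Subsets with value ≥ 89, sorted by total volume:
- B+C+E: volume 19, value 104
- B+C+D: volume 20, value 105
Minimum volume: 19 m³.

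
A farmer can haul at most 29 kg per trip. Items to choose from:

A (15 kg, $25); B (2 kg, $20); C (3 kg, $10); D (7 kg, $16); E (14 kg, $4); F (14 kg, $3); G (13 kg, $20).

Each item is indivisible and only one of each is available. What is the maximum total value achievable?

Check high-value combinations within 29 kg:
- A+B+C+D: weight 15+2+3+7=27, value 25+20+10+16=71
- B+C+D+G: weight 2+3+7+13=25, value 20+10+16+20=66
- A+B+D: weight 15+2+7=24, value 25+20+16=61
- B+D+G: weight 2+7+13=22, value 20+16+20=56
Best: $71.

$71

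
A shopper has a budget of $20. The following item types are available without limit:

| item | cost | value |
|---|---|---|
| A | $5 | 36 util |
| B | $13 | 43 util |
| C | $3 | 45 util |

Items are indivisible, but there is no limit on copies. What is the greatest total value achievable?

270 util

Best value-per-unit is C at 45/3, and filling with it alone uses cost 6×3=18. No mix of the others beats 6×45 = 270.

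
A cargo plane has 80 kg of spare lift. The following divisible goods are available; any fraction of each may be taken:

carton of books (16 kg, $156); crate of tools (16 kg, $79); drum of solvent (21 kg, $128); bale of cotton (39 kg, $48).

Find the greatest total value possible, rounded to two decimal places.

Take in order of value per unit:
- carton of books (156/16 per unit): all 16 → value 156, running total 156.00
- drum of solvent (128/21 per unit): all 21 → value 128, running total 284.00
- crate of tools (79/16 per unit): all 16 → value 79, running total 363.00
- bale of cotton (48/39 per unit): 27 of 39 → value 27×48/39 = 33.2308, running total 396.23
Total 396.23.

396.23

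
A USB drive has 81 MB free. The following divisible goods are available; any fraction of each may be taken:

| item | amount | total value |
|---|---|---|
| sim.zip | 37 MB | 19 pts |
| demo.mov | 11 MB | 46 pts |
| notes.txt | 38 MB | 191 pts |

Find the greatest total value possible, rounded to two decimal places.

Take in order of value per unit:
- notes.txt (191/38 per unit): all 38 → value 191, running total 191.00
- demo.mov (46/11 per unit): all 11 → value 46, running total 237.00
- sim.zip (19/37 per unit): 32 of 37 → value 32×19/37 = 16.4324, running total 253.43
Total 253.43.

253.43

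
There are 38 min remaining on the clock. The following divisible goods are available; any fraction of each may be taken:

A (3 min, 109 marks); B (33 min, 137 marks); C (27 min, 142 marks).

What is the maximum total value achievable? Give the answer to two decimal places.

284.21

Take in order of value per unit:
- A (109/3 per unit): all 3 → value 109, running total 109.00
- C (142/27 per unit): all 27 → value 142, running total 251.00
- B (137/33 per unit): 8 of 33 → value 8×137/33 = 33.2121, running total 284.21
Total 284.21.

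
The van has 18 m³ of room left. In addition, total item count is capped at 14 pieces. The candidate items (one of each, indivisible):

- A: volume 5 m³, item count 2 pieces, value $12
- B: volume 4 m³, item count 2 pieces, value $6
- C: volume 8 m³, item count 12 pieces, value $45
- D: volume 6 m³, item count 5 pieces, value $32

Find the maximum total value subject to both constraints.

$57

Feasible sets respecting both limits:
- A+C: volume 13, item count 14, value 57
- B+C: volume 12, item count 14, value 51
- A+B+D: volume 15, item count 9, value 50
Best: $57.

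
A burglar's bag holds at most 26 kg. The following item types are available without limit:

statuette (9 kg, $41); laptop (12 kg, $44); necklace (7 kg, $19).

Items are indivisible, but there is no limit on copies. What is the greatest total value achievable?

$101

Best value-per-unit is statuette at 41/9; filling with it alone gives 2×41 = 82.
Optimal mix: 2×statuette + 1×necklace → weight 25, value 101.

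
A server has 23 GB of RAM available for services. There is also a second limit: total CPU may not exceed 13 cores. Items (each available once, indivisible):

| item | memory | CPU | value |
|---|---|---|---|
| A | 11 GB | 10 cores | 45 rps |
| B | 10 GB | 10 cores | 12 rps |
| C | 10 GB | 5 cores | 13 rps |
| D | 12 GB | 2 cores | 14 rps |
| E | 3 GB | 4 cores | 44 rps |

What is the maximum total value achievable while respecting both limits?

Feasible sets respecting both limits:
- A+D: memory 23, CPU 12, value 59
- D+E: memory 15, CPU 6, value 58
- C+E: memory 13, CPU 9, value 57
- A: memory 11, CPU 10, value 45
Best: 59 rps.

59 rps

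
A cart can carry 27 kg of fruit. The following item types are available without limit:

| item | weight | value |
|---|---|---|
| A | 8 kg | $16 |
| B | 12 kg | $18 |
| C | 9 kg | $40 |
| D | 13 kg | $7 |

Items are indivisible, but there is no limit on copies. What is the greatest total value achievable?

$120

Best value-per-unit is C at 40/9, and filling with it alone uses weight 3×9=27. No mix of the others beats 3×40 = 120.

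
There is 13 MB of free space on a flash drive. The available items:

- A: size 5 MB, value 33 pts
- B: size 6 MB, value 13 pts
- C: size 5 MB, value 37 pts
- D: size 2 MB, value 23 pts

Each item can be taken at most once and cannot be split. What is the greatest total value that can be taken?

Check high-value combinations within 13 MB:
- A+C+D: size 5+5+2=12, value 33+37+23=93
- B+C+D: size 6+5+2=13, value 13+37+23=73
- A+C: size 5+5=10, value 33+37=70
- A+B+D: size 5+6+2=13, value 33+13+23=69
Best: 93 pts.

93 pts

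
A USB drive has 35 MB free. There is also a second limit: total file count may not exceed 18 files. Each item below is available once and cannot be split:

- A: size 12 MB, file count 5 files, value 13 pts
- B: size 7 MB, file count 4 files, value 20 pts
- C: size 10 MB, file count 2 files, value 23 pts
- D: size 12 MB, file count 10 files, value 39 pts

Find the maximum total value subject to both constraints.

Feasible sets respecting both limits:
- B+C+D: size 29, file count 16, value 82
- A+C+D: size 34, file count 17, value 75
- C+D: size 22, file count 12, value 62
Best: 82 pts.

82 pts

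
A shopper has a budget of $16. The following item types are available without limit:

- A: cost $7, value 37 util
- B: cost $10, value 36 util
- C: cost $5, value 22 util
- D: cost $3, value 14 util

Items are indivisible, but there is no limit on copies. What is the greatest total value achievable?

79 util

Best value-per-unit is A at 37/7; filling with it alone gives 2×37 = 74.
Optimal mix: 1×A + 3×D → cost 16, value 79.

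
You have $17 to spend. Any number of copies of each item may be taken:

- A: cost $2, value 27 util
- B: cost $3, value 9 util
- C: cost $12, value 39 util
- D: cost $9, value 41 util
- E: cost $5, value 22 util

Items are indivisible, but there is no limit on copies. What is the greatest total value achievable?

216 util

Best value-per-unit is A at 27/2, and filling with it alone uses cost 8×2=16. No mix of the others beats 8×27 = 216.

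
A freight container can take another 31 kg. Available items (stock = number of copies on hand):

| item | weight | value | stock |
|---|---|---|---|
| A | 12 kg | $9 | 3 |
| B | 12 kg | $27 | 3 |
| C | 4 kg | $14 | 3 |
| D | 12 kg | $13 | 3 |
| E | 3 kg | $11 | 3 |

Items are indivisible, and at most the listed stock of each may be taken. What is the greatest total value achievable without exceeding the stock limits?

$91

Best selections within weight 31 and stock limits:
- 1×B + 3×C + 2×E: weight 30, value 91
- 1×B + 2×C + 3×E: weight 29, value 88
- 1×B + 3×C + 1×E: weight 27, value 80
Best: $91.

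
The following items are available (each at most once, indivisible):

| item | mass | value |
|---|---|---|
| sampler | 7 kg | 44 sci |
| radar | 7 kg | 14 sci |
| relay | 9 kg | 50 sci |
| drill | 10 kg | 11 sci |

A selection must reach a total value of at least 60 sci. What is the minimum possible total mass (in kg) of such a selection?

Subsets with value ≥ 60, sorted by total mass:
- sampler+relay: mass 16, value 94
- radar+relay: mass 16, value 64
- relay+drill: mass 19, value 61
- sampler+radar+relay: mass 23, value 108
Minimum mass: 16 kg.

16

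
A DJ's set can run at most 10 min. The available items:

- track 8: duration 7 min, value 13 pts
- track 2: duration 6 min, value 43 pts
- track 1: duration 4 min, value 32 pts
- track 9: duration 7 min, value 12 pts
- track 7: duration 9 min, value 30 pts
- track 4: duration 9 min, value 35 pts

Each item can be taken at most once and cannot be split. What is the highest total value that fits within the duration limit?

75 pts

Check high-value combinations within 10 min:
- track 2+track 1: duration 6+4=10, value 43+32=75
- track 2: duration 6, value 43
- track 4: duration 9, value 35
- track 1: duration 4, value 32
- track 7: duration 9, value 30
Best: 75 pts.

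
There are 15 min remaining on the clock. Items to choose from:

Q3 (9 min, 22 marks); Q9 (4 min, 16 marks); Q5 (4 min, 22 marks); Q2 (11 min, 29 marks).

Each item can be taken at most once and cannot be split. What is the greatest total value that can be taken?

Check high-value combinations within 15 min:
- Q5+Q2: time 4+11=15, value 22+29=51
- Q9+Q2: time 4+11=15, value 16+29=45
- Q3+Q5: time 9+4=13, value 22+22=44
- Q9+Q5: time 4+4=8, value 16+22=38
- Q3+Q9: time 9+4=13, value 22+16=38
Best: 51 marks.

51 marks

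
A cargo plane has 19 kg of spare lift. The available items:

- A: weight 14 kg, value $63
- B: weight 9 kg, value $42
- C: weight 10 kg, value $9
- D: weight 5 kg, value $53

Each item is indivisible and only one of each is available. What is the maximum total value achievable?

$116

This is a 0/1 knapsack; check combinations near the capacity.
- A+D: weight 14+5=19, value 63+53=116
- B+D: weight 9+5=14, value 42+53=95
- A: weight 14, value 63
Best: $116.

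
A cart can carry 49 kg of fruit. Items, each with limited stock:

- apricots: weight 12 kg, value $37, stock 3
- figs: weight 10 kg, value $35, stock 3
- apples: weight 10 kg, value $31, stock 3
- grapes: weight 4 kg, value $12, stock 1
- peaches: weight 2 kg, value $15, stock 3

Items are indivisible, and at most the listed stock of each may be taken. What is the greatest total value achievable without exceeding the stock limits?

Top feasible selections:
- 1×apricots + 3×figs + 3×peaches: weight 48, value 187
- 1×apricots + 2×figs + 1×apples + 3×peaches: weight 48, value 183
- 3×figs + 1×apples + 3×peaches: weight 46, value 181
Best: $187.

$187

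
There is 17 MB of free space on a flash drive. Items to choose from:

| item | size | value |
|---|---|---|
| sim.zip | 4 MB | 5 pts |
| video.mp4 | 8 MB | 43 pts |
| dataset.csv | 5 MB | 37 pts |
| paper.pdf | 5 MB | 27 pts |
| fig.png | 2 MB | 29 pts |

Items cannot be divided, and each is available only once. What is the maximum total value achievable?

109 pts

This is a 0/1 knapsack; check combinations near the capacity.
- video.mp4+dataset.csv+fig.png: size 8+5+2=15, value 43+37+29=109
- video.mp4+paper.pdf+fig.png: size 8+5+2=15, value 43+27+29=99
- sim.zip+dataset.csv+paper.pdf+fig.png: size 4+5+5+2=16, value 5+37+27+29=98
Best: 109 pts.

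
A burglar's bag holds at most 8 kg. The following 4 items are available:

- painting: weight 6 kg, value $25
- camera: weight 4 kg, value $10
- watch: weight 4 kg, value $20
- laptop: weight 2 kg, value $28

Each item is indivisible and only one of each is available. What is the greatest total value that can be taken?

$53

This is a 0/1 knapsack; check combinations near the capacity.
- painting+laptop: weight 6+2=8, value 25+28=53
- watch+laptop: weight 4+2=6, value 20+28=48
- camera+laptop: weight 4+2=6, value 10+28=38
- camera+watch: weight 4+4=8, value 10+20=30
- laptop: weight 2, value 28
Best: $53.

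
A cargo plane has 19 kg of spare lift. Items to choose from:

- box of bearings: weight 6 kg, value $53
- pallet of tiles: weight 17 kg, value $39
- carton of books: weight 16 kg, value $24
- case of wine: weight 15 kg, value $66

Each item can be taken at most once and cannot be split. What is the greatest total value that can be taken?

$66

This is a 0/1 knapsack; check combinations near the capacity.
- case of wine: weight 15, value 66
- box of bearings: weight 6, value 53
- pallet of tiles: weight 17, value 39
Best: $66.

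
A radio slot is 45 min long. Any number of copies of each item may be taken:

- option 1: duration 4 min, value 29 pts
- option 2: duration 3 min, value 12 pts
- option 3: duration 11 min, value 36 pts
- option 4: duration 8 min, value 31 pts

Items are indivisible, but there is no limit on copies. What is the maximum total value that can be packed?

319 pts

Best value-per-unit is option 1 at 29/4, and filling with it alone uses duration 11×4=44. No mix of the others beats 11×29 = 319.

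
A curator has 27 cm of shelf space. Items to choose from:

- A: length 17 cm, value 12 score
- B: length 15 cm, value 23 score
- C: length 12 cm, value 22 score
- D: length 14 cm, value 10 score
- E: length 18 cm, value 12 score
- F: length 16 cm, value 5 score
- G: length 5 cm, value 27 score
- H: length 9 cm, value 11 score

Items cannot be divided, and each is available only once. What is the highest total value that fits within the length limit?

60 score

This is a 0/1 knapsack; check combinations near the capacity.
- C+G+H: length 12+5+9=26, value 22+27+11=60
- B+G: length 15+5=20, value 23+27=50
- C+G: length 12+5=17, value 22+27=49
Best: 60 score.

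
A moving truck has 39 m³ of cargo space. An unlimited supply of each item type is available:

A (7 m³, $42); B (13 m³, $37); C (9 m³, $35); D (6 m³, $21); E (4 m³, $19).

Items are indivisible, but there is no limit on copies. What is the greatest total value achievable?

Best value-per-unit is A at 42/7; filling with it alone gives 5×42 = 210.
Optimal mix: 5×A + 1×E → volume 39, value 229.

$229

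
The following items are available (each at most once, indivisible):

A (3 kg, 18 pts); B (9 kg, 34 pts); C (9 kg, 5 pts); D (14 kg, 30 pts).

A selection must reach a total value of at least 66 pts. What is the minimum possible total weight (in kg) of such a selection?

26

Subsets with value ≥ 66, sorted by total weight:
- A+B+D: weight 26, value 82
- B+C+D: weight 32, value 69
- A+B+C+D: weight 35, value 87
Minimum weight: 26 kg.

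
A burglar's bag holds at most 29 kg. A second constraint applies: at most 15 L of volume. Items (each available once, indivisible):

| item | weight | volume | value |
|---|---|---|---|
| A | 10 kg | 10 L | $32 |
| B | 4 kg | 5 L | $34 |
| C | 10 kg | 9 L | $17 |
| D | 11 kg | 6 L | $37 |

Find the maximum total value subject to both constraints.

Feasible sets respecting both limits:
- B+D: weight 15, volume 11, value 71
- A+B: weight 14, volume 15, value 66
- C+D: weight 21, volume 15, value 54
- B+C: weight 14, volume 14, value 51
Best: $71.

$71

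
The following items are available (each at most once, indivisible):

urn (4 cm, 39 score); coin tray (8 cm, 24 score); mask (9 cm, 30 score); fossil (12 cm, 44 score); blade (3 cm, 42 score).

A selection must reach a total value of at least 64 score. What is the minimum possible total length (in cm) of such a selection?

7

Subsets with value ≥ 64, sorted by total length:
- urn+blade: length 7, value 81
- coin tray+blade: length 11, value 66
- mask+blade: length 12, value 72
- urn+mask: length 13, value 69
Minimum length: 7 cm.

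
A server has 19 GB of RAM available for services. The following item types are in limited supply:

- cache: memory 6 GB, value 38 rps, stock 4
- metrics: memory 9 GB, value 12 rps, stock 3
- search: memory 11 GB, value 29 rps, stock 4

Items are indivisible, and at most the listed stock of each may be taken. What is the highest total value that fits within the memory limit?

114 rps

Top feasible selections:
- 3×cache: memory 18, value 114
- 2×cache: memory 12, value 76
- 1×cache + 1×search: memory 17, value 67
Best: 114 rps.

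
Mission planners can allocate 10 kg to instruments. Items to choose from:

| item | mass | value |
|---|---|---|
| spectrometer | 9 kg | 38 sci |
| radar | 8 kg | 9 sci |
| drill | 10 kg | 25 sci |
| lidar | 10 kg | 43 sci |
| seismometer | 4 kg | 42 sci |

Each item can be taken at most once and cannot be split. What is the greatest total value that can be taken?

43 sci

This is a 0/1 knapsack; check combinations near the capacity.
- lidar: mass 10, value 43
- seismometer: mass 4, value 42
- spectrometer: mass 9, value 38
- drill: mass 10, value 25
- radar: mass 8, value 9
Best: 43 sci.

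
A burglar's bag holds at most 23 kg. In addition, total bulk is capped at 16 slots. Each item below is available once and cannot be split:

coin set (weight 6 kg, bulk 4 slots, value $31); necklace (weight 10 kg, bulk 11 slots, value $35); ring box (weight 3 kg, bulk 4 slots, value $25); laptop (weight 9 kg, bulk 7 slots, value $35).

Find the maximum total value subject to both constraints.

Feasible sets respecting both limits:
- coin set+ring box+laptop: weight 18, bulk 15, value 91
- coin set+necklace: weight 16, bulk 15, value 66
- coin set+laptop: weight 15, bulk 11, value 66
- necklace+ring box: weight 13, bulk 15, value 60
Best: $91.

$91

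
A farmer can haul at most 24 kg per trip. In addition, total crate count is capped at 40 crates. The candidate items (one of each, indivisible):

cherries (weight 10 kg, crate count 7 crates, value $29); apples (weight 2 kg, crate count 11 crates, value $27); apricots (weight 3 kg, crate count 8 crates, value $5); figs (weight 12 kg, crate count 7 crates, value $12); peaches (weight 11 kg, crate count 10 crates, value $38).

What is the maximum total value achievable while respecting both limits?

$94

Feasible sets respecting both limits:
- cherries+apples+peaches: weight 23, crate count 28, value 94
- cherries+apricots+peaches: weight 24, crate count 25, value 72
- apples+apricots+peaches: weight 16, crate count 29, value 70
Best: $94.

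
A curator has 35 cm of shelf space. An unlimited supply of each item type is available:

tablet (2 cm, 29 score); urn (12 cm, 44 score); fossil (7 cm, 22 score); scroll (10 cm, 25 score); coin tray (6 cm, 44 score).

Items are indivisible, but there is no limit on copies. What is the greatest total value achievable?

493 score

Best value-per-unit is tablet at 29/2, and filling with it alone uses length 17×2=34. No mix of the others beats 17×29 = 493.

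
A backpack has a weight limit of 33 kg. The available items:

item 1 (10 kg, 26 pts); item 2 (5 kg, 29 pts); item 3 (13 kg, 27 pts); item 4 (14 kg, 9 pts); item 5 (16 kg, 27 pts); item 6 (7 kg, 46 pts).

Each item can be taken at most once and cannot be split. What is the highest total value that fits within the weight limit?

102 pts

Check high-value combinations within 33 kg:
- item 2+item 3+item 6: weight 5+13+7=25, value 29+27+46=102
- item 2+item 5+item 6: weight 5+16+7=28, value 29+27+46=102
- item 1+item 2+item 6: weight 10+5+7=22, value 26+29+46=101
Best: 102 pts.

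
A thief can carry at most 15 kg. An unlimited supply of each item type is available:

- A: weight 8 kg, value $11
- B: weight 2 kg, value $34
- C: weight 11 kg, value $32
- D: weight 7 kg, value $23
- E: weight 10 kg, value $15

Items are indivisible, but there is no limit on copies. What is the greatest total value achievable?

Best value-per-unit is B at 34/2, and filling with it alone uses weight 7×2=14. No mix of the others beats 7×34 = 238.

$238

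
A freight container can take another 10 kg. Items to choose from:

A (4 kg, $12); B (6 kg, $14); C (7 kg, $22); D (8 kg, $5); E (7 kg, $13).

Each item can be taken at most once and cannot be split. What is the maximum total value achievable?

This is a 0/1 knapsack; check combinations near the capacity.
- A+B: weight 4+6=10, value 12+14=26
- C: weight 7, value 22
- B: weight 6, value 14
Best: $26.

$26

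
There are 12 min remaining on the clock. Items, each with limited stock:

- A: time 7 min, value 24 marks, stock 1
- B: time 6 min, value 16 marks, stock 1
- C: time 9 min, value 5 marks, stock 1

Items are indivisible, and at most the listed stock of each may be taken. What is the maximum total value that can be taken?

24 marks

Best selections within time 12 and stock limits:
- 1×A: time 7, value 24
- 1×B: time 6, value 16
- 1×C: time 9, value 5
Best: 24 marks.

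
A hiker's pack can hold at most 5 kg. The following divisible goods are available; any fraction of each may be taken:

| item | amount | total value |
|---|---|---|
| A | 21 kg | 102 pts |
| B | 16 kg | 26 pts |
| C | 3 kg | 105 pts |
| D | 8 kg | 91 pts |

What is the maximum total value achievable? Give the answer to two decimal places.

127.75

Take in order of value per unit:
- C (105/3 per unit): all 3 → value 105, running total 105.00
- D (91/8 per unit): 2 of 8 → value 2×91/8 = 22.7500, running total 127.75
Total 127.75.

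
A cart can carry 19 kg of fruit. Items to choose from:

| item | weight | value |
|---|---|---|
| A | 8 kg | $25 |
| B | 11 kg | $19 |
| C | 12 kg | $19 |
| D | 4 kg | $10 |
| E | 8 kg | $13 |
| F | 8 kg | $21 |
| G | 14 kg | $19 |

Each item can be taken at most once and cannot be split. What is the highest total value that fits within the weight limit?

Check high-value combinations within 19 kg:
- A+F: weight 8+8=16, value 25+21=46
- A+B: weight 8+11=19, value 25+19=44
- B+F: weight 11+8=19, value 19+21=40
- A+E: weight 8+8=16, value 25+13=38
Best: $46.

$46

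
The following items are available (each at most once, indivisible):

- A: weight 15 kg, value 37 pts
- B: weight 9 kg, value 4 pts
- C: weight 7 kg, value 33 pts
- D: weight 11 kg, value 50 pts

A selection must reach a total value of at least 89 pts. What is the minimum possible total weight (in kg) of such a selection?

33

Subsets with value ≥ 89, sorted by total weight:
- A+C+D: weight 33, value 120
- A+B+D: weight 35, value 91
- A+B+C+D: weight 42, value 124
Minimum weight: 33 kg.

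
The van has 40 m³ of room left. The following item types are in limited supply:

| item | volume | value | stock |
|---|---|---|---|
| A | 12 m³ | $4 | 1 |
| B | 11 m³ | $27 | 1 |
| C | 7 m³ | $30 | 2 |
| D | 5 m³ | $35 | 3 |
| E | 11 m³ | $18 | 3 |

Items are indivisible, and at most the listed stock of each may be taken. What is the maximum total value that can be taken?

$192

Best selections within volume 40 and stock limits:
- 1×B + 2×C + 3×D: volume 40, value 192
- 2×C + 3×D + 1×E: volume 40, value 183
- 2×C + 3×D: volume 29, value 165
- 1×B + 1×C + 3×D: volume 33, value 162
Best: $192.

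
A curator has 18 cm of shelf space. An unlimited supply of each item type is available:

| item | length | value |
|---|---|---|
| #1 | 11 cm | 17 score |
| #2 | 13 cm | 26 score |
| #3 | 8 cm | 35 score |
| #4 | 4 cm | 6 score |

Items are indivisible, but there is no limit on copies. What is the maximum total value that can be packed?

Best value-per-unit is #3 at 35/8, and filling with it alone uses length 2×8=16. No mix of the others beats 2×35 = 70.

70 score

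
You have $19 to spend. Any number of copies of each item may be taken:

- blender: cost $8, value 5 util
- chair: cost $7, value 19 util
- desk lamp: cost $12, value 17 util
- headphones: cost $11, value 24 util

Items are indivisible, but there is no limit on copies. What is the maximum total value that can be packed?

43 util

Best value-per-unit is chair at 19/7; filling with it alone gives 2×19 = 38.
Optimal mix: 1×chair + 1×headphones → cost 18, value 43.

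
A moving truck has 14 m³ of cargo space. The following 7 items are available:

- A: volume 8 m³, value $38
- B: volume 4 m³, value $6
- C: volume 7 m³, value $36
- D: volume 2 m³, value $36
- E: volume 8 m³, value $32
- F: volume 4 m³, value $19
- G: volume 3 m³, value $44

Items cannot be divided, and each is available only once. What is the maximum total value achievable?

$118

This is a 0/1 knapsack; check combinations near the capacity.
- A+D+G: volume 8+2+3=13, value 38+36+44=118
- C+D+G: volume 7+2+3=12, value 36+36+44=116
- D+E+G: volume 2+8+3=13, value 36+32+44=112
- B+D+F+G: volume 4+2+4+3=13, value 6+36+19+44=105
Best: $118.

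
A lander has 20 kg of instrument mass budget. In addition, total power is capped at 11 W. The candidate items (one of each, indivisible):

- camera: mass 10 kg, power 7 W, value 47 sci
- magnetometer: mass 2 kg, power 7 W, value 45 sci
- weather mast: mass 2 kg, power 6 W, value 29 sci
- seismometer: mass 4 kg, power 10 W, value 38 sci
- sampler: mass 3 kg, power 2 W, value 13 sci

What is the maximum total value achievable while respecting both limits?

60 sci

Feasible sets respecting both limits:
- camera+sampler: mass 13, power 9, value 60
- magnetometer+sampler: mass 5, power 9, value 58
- camera: mass 10, power 7, value 47
Best: 60 sci.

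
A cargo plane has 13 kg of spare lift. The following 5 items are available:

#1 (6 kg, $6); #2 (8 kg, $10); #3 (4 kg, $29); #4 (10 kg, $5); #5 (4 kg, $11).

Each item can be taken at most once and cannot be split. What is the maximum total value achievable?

This is a 0/1 knapsack; check combinations near the capacity.
- #3+#5: weight 4+4=8, value 29+11=40
- #2+#3: weight 8+4=12, value 10+29=39
- #1+#3: weight 6+4=10, value 6+29=35
Best: $40.

$40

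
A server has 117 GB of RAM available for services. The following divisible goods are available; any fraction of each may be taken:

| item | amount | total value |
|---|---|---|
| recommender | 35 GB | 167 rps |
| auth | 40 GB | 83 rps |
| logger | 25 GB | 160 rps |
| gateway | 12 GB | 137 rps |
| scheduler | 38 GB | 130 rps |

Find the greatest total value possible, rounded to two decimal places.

Take in order of value per unit:
- gateway (137/12 per unit): all 12 → value 137, running total 137.00
- logger (160/25 per unit): all 25 → value 160, running total 297.00
- recommender (167/35 per unit): all 35 → value 167, running total 464.00
- scheduler (130/38 per unit): all 38 → value 130, running total 594.00
- auth (83/40 per unit): 7 of 40 → value 7×83/40 = 14.5250, running total 608.53
Total 608.53.

608.53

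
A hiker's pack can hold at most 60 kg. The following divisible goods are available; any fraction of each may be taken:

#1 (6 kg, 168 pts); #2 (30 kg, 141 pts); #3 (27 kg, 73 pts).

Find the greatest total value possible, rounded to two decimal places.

373.89

Take in order of value per unit:
- #1 (168/6 per unit): all 6 → value 168, running total 168.00
- #2 (141/30 per unit): all 30 → value 141, running total 309.00
- #3 (73/27 per unit): 24 of 27 → value 24×73/27 = 64.8889, running total 373.89
Total 373.89.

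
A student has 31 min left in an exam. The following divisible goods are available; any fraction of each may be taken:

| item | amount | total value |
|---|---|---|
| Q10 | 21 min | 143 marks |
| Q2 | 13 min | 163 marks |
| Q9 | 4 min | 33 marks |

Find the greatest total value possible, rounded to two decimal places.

291.33

Take in order of value per unit:
- Q2 (163/13 per unit): all 13 → value 163, running total 163.00
- Q9 (33/4 per unit): all 4 → value 33, running total 196.00
- Q10 (143/21 per unit): 14 of 21 → value 14×143/21 = 95.3333, running total 291.33
Total 291.33.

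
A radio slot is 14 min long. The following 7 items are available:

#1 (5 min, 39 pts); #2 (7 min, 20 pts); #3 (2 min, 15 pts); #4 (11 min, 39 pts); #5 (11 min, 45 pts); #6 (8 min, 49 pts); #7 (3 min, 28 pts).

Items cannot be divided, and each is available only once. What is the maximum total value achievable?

Check high-value combinations within 14 min:
- #3+#6+#7: duration 2+8+3=13, value 15+49+28=92
- #1+#6: duration 5+8=13, value 39+49=88
- #1+#3+#7: duration 5+2+3=10, value 39+15+28=82
- #6+#7: duration 8+3=11, value 49+28=77
- #1+#2+#3: duration 5+7+2=14, value 39+20+15=74
Best: 92 pts.

92 pts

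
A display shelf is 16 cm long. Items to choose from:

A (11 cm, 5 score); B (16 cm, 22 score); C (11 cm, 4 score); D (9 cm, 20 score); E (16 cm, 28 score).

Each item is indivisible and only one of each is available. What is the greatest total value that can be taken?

28 score

Check high-value combinations within 16 cm:
- E: length 16, value 28
- B: length 16, value 22
- D: length 9, value 20
- A: length 11, value 5
- C: length 11, value 4
Best: 28 score.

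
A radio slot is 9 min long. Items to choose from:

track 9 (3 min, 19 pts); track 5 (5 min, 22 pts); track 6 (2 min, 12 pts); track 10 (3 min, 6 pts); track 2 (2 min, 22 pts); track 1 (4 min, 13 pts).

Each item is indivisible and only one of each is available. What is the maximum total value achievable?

56 pts

Check high-value combinations within 9 min:
- track 5+track 6+track 2: duration 5+2+2=9, value 22+12+22=56
- track 9+track 2+track 1: duration 3+2+4=9, value 19+22+13=54
- track 9+track 6+track 2: duration 3+2+2=7, value 19+12+22=53
- track 9+track 10+track 2: duration 3+3+2=8, value 19+6+22=47
Best: 56 pts.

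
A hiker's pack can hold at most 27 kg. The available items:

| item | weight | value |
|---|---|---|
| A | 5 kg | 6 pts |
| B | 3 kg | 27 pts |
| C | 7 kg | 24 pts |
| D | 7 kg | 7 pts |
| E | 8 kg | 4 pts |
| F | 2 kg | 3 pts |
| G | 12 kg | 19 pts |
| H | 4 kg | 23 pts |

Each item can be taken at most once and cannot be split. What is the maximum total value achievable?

Check high-value combinations within 27 kg:
- B+C+G+H: weight 3+7+12+4=26, value 27+24+19+23=93
- A+B+C+D+H: weight 5+3+7+7+4=26, value 6+27+24+7+23=87
- B+C+D+F+H: weight 3+7+7+2+4=23, value 27+24+7+3+23=84
- A+B+C+E+H: weight 5+3+7+8+4=27, value 6+27+24+4+23=84
Best: 93 pts.

93 pts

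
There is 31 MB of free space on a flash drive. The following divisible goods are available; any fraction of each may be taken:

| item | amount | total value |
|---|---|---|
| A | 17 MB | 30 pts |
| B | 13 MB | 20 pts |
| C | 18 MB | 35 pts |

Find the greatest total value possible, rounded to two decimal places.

Take in order of value per unit:
- C (35/18 per unit): all 18 → value 35, running total 35.00
- A (30/17 per unit): 13 of 17 → value 13×30/17 = 22.9412, running total 57.94
Total 57.94.

57.94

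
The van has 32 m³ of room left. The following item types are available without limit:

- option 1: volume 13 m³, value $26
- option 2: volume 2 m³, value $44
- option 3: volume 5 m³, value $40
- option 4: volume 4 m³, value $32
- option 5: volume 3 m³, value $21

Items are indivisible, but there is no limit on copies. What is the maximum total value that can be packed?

Best value-per-unit is option 2 at 44/2, and filling with it alone uses volume 16×2=32. No mix of the others beats 16×44 = 704.

$704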